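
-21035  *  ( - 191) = 4017685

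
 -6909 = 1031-7940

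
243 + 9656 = 9899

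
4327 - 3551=776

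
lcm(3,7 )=21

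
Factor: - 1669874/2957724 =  - 834937/1478862 = -  2^( - 1) * 3^( - 2)*7^( - 1)*11^( - 2) * 97^( - 1 )*379^1* 2203^1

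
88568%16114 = 7998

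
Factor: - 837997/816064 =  - 2^ ( - 6 )*41^( - 1 )*101^1*311^( -1)*8297^1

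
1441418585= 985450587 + 455967998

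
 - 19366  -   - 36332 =16966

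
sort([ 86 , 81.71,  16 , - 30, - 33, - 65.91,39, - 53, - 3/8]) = [ - 65.91, - 53, - 33,- 30, - 3/8,16, 39,81.71,86 ] 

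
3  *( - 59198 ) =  - 177594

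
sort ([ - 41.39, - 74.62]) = [ - 74.62, - 41.39] 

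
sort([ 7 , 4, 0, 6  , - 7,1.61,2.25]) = [ - 7, 0, 1.61 , 2.25, 4, 6,7] 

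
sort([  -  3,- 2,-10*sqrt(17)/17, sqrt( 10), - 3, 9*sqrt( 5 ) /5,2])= [-3,  -  3, - 10*sqrt( 17 ) /17,-2,2, sqrt( 10 ),9*sqrt( 5 )/5]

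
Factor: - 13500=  - 2^2 * 3^3  *  5^3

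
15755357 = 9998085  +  5757272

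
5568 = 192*29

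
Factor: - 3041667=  - 3^2 * 41^1*8243^1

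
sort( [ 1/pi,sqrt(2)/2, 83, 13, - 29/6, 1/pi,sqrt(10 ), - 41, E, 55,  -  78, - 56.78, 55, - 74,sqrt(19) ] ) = [ - 78, - 74 , - 56.78, - 41, - 29/6, 1/pi, 1/pi, sqrt (2)/2,  E, sqrt(10), sqrt( 19),  13,55,55, 83] 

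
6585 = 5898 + 687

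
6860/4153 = 6860/4153=1.65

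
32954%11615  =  9724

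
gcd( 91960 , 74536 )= 968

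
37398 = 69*542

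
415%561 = 415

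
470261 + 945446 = 1415707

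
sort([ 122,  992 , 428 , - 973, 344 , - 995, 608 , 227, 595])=[ - 995, - 973, 122 , 227,  344,428, 595 , 608,992]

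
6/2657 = 6/2657 = 0.00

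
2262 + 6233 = 8495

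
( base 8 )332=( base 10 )218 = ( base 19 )b9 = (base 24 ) 92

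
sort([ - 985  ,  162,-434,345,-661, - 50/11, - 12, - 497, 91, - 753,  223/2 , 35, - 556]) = [ - 985, - 753, - 661, - 556, - 497,-434, - 12, - 50/11,35,91, 223/2,  162,345 ]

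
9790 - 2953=6837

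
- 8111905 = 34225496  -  42337401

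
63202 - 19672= 43530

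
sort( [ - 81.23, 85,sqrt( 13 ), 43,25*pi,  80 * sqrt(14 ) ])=[ - 81.23,sqrt (13),43,25 * pi, 85, 80 * sqrt(14)]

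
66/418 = 3/19=0.16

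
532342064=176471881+355870183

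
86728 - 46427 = 40301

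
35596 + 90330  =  125926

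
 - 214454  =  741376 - 955830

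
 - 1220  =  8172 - 9392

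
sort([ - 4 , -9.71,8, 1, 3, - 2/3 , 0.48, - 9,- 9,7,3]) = [ - 9.71, - 9, - 9, - 4, - 2/3,0.48, 1,  3,3,7,8 ] 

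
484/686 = 242/343 = 0.71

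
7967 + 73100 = 81067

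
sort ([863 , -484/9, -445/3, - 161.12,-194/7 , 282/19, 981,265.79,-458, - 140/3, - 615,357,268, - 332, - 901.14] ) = [ - 901.14, -615, - 458, - 332, - 161.12, - 445/3, - 484/9, - 140/3, - 194/7 , 282/19, 265.79, 268, 357,863, 981] 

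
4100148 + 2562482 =6662630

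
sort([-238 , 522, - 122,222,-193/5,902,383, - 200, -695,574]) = [ - 695 , - 238, - 200, - 122,- 193/5,222,383, 522,574,902 ]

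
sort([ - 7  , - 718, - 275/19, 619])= [ - 718 , - 275/19,-7, 619]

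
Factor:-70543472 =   -  2^4 * 17^1*167^1*1553^1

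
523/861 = 523/861= 0.61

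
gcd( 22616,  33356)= 4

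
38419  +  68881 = 107300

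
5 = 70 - 65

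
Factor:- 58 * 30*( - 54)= 2^3 * 3^4* 5^1 * 29^1= 93960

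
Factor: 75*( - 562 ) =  - 2^1*3^1 * 5^2 * 281^1=- 42150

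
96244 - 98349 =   -  2105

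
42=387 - 345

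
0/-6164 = 0/1 =- 0.00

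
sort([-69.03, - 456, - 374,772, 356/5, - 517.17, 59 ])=[ - 517.17, - 456, - 374,  -  69.03,59,  356/5, 772 ]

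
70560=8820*8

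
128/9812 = 32/2453 = 0.01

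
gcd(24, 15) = 3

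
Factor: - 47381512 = -2^3*809^1 * 7321^1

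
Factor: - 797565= - 3^1*5^1*53171^1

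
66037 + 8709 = 74746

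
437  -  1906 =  - 1469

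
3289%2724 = 565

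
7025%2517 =1991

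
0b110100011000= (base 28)47k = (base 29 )3sh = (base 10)3352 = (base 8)6430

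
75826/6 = 37913/3 =12637.67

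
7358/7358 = 1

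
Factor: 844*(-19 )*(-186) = 2^3 * 3^1*19^1*31^1 * 211^1 = 2982696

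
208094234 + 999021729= 1207115963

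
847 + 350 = 1197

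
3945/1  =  3945 = 3945.00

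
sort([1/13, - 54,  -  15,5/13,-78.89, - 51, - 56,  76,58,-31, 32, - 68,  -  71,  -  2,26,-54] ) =[ - 78.89, - 71, - 68,-56,-54, -54,-51 ,  -  31 , - 15 ,-2, 1/13, 5/13, 26,32,58, 76]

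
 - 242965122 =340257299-583222421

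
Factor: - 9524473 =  - 7^2*194377^1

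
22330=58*385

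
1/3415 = 1/3415 = 0.00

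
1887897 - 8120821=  - 6232924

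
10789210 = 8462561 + 2326649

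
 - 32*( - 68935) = 2205920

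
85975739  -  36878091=49097648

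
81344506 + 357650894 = 438995400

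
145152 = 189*768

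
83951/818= 83951/818=102.63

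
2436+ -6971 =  - 4535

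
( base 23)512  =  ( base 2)101001101110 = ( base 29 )352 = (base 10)2670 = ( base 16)A6E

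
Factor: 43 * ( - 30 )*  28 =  - 36120 = - 2^3*3^1*5^1*7^1*43^1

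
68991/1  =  68991 = 68991.00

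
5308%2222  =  864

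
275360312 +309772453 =585132765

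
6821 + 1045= 7866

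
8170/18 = 453 + 8/9 = 453.89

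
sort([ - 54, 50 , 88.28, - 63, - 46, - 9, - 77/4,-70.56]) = [-70.56 , - 63, - 54, - 46, - 77/4, -9, 50, 88.28 ] 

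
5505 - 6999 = - 1494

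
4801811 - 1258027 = 3543784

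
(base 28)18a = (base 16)3FA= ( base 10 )1018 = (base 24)1ia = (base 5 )13033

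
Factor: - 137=-137^1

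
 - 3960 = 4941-8901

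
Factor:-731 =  - 17^1*43^1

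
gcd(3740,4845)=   85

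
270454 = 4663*58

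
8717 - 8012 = 705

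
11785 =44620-32835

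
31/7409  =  1/239 = 0.00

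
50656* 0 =0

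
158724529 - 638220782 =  - 479496253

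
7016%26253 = 7016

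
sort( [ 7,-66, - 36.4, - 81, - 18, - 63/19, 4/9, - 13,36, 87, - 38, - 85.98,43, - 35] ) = [ - 85.98, - 81, - 66, - 38,  -  36.4,  -  35, - 18, - 13, - 63/19,4/9,  7,36,43,87 ]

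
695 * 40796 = 28353220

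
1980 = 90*22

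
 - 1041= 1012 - 2053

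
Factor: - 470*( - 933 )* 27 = 2^1*3^4 * 5^1*47^1*311^1= 11839770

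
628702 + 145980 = 774682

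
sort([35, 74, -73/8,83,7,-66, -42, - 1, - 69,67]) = [ - 69, - 66,-42 , - 73/8, - 1  ,  7,35,67,74,  83]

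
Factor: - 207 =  - 3^2*23^1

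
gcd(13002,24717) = 33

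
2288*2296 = 5253248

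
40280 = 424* 95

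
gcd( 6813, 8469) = 9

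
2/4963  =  2/4963 = 0.00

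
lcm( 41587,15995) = 207935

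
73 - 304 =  - 231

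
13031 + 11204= 24235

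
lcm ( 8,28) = 56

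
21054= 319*66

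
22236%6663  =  2247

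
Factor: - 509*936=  - 476424 = - 2^3 * 3^2*13^1*509^1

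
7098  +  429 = 7527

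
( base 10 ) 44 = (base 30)1e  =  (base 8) 54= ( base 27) 1h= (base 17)2a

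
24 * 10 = 240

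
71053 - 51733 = 19320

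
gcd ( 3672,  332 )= 4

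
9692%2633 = 1793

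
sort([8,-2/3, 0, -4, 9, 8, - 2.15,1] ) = [ - 4, - 2.15, - 2/3,0, 1,  8, 8, 9 ]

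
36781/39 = 943 + 4/39=943.10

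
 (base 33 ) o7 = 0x31F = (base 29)RG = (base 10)799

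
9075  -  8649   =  426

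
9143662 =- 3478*( - 2629 )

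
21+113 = 134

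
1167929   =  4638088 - 3470159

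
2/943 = 2/943 =0.00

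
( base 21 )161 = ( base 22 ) 13i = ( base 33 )h7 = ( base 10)568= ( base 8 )1070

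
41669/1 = 41669 = 41669.00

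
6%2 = 0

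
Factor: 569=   569^1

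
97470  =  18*5415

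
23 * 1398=32154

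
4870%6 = 4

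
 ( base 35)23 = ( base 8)111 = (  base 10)73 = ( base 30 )2d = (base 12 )61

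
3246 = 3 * 1082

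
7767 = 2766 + 5001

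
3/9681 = 1/3227 = 0.00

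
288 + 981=1269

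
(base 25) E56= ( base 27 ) C4P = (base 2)10001010110001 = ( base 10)8881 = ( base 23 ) GI3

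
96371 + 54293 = 150664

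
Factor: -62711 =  - 11^1*5701^1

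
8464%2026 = 360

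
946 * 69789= 66020394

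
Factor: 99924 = 2^2 * 3^1 *11^1*757^1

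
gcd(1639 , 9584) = 1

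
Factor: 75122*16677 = 2^1*3^2*17^1*109^1*37561^1 =1252809594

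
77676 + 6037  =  83713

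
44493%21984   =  525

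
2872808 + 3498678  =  6371486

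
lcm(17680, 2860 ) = 194480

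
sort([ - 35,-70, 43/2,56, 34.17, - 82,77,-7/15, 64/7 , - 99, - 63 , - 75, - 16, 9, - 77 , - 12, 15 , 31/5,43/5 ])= [-99, - 82,-77, - 75, - 70 , - 63,-35 ,  -  16, - 12 ,-7/15, 31/5, 43/5 , 9,  64/7,15, 43/2,34.17,56,  77 ]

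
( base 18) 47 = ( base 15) 54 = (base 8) 117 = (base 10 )79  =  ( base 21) 3g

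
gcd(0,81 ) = 81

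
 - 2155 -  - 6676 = 4521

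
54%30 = 24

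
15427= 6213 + 9214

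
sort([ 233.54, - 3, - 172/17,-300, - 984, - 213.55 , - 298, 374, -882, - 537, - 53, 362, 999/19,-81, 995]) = [ - 984,  -  882, - 537, - 300, - 298, - 213.55, - 81 , - 53 , - 172/17, - 3,999/19,  233.54 , 362,374, 995] 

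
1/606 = 1/606 = 0.00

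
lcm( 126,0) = 0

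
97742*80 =7819360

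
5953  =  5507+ 446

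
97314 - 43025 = 54289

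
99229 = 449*221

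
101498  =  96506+4992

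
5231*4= 20924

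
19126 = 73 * 262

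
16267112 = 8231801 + 8035311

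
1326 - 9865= - 8539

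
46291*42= 1944222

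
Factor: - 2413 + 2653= 2^4 * 3^1*5^1 = 240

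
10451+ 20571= 31022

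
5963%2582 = 799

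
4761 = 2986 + 1775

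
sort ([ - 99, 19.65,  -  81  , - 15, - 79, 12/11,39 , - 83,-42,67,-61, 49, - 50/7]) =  [ - 99,  -  83,-81,  -  79, - 61,-42, -15,  -  50/7, 12/11, 19.65,39,49,67] 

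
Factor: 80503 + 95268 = 137^1*1283^1 =175771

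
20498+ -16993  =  3505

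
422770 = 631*670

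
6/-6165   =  -2/2055 = - 0.00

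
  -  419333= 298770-718103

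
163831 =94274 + 69557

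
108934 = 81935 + 26999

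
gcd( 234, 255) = 3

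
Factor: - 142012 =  - 2^2*13^1 *2731^1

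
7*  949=6643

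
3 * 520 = 1560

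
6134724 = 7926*774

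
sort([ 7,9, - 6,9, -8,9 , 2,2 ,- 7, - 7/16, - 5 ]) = [ - 8, -7, - 6,-5, -7/16, 2,2,7, 9, 9, 9]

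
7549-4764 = 2785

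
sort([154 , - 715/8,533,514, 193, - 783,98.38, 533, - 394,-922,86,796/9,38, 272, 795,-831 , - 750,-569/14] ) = [ - 922,-831,  -  783,- 750, - 394,-715/8, - 569/14, 38 , 86, 796/9, 98.38 , 154,193, 272, 514 , 533,  533, 795]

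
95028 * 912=86665536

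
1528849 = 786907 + 741942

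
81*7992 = 647352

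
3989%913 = 337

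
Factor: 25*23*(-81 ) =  - 3^4* 5^2 * 23^1 = - 46575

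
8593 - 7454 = 1139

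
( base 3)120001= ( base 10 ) 406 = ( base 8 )626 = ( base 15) 1C1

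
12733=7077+5656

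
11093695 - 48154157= - 37060462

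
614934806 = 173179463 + 441755343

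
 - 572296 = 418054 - 990350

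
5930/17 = 5930/17 = 348.82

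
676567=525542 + 151025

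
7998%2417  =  747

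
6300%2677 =946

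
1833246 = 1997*918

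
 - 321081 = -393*817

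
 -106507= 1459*(  -  73)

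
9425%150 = 125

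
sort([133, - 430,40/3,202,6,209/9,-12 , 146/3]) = [-430, - 12,6 , 40/3,209/9,  146/3,  133, 202] 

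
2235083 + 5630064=7865147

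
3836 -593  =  3243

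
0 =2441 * 0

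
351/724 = 351/724 =0.48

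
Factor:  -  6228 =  - 2^2*3^2*173^1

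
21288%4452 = 3480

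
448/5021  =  448/5021 = 0.09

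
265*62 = 16430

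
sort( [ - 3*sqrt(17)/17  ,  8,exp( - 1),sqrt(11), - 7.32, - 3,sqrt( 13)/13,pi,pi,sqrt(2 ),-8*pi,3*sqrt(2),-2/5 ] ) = [ - 8*pi, - 7.32,-3 ,-3*sqrt(17 )/17 ,  -  2/5,sqrt(13)/13,exp(-1 ) , sqrt(2 ),pi,pi,sqrt( 11),3*sqrt( 2),8]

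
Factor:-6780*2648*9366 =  - 2^6*3^2*5^1*7^1*113^1*223^1*331^1 = -168151919040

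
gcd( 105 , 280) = 35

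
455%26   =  13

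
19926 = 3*6642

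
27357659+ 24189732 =51547391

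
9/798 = 3/266 = 0.01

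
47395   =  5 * 9479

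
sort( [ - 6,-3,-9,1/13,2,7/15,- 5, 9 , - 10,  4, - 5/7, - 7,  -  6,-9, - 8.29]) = [ - 10, - 9,  -  9,-8.29,-7, - 6,- 6,- 5, - 3,-5/7, 1/13, 7/15, 2,4, 9]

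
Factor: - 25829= -23^1 * 1123^1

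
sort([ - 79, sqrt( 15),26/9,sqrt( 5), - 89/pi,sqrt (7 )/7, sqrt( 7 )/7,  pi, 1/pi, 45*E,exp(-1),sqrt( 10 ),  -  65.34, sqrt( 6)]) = [ - 79, - 65.34,-89/pi , 1/pi,exp( - 1), sqrt( 7)/7,sqrt( 7) /7,sqrt( 5), sqrt( 6), 26/9,pi, sqrt( 10),sqrt( 15 ), 45*E]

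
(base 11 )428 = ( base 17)1D4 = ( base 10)514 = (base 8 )1002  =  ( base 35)eo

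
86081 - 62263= 23818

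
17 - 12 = 5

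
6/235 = 6/235= 0.03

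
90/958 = 45/479 = 0.09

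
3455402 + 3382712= 6838114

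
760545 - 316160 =444385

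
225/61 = 225/61 = 3.69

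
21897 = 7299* 3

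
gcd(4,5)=1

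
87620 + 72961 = 160581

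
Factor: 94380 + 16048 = 2^2*19^1 * 1453^1 = 110428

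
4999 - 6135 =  - 1136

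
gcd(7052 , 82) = 82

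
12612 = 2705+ 9907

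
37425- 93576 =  - 56151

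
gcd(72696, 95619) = 3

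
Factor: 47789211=3^1 * 43^1*127^1*2917^1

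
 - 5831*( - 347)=2023357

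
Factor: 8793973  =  43^1  *  204511^1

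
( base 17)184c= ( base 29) 8JQ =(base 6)53453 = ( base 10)7305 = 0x1C89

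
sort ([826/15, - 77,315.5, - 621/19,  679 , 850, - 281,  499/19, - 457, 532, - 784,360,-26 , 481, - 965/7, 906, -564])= [ - 784, - 564, - 457,-281,-965/7, - 77, - 621/19 ,-26, 499/19, 826/15,  315.5, 360 , 481, 532,679,850, 906]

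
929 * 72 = 66888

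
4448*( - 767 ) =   -  3411616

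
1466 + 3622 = 5088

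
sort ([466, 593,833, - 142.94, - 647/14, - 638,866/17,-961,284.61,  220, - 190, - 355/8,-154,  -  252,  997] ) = [ - 961 , - 638, - 252, - 190, - 154, - 142.94,-647/14,-355/8,866/17,220,  284.61,466,593, 833,  997]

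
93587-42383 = 51204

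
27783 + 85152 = 112935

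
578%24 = 2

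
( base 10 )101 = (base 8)145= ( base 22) 4d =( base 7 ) 203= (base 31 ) 38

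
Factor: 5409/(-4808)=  - 2^( - 3)*3^2 = - 9/8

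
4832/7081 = 4832/7081 = 0.68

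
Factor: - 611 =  - 13^1*47^1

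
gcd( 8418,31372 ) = 46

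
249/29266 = 249/29266 =0.01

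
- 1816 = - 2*908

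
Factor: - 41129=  - 11^1* 3739^1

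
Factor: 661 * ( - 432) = -285552 = - 2^4*3^3*661^1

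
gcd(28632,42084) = 12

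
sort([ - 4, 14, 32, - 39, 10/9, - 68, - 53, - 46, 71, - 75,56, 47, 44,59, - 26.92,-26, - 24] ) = [ - 75,-68, - 53, - 46, -39, -26.92,  -  26,-24 , - 4, 10/9, 14, 32,44,47 , 56,  59, 71 ]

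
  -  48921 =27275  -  76196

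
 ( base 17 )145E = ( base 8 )14030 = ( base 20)F88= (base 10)6168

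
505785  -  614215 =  - 108430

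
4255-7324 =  - 3069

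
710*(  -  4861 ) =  - 3451310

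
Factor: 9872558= 2^1*4936279^1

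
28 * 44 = 1232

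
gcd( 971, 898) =1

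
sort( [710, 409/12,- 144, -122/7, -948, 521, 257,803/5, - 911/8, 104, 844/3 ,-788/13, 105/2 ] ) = [-948, - 144,-911/8 , - 788/13,- 122/7, 409/12, 105/2,  104,803/5,257, 844/3, 521, 710 ]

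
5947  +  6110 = 12057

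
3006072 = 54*55668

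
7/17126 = 7/17126 = 0.00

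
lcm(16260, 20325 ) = 81300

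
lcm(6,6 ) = 6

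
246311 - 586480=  - 340169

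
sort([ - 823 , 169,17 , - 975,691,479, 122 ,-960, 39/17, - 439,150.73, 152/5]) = [ - 975, - 960,-823,-439, 39/17,17, 152/5,122, 150.73, 169,479 , 691]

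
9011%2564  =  1319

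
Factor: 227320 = 2^3* 5^1 * 5683^1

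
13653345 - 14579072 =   -  925727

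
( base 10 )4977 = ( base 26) 79B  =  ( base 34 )4ad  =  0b1001101110001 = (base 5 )124402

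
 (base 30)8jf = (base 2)1111001101001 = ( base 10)7785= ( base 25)CBA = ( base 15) 2490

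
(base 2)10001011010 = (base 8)2132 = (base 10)1114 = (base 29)19C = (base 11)923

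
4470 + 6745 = 11215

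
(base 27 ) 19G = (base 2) 1111011100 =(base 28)178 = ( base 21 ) 251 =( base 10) 988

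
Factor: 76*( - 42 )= - 3192 = - 2^3*3^1*7^1 * 19^1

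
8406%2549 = 759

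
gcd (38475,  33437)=1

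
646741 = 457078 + 189663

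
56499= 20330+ 36169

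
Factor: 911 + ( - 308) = 3^2*67^1 =603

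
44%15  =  14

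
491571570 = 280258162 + 211313408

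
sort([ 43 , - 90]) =[ - 90, 43] 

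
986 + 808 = 1794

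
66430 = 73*910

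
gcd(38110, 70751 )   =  1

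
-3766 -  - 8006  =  4240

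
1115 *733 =817295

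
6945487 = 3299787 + 3645700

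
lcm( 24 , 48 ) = 48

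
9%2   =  1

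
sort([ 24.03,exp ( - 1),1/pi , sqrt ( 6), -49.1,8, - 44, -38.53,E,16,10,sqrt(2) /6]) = [ - 49.1  , - 44,-38.53,sqrt(2)/6,1/pi,exp( - 1), sqrt ( 6 ),E,8, 10,16,24.03] 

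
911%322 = 267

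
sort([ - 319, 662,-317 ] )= [-319,- 317,662 ] 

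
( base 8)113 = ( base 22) 39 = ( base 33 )29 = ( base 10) 75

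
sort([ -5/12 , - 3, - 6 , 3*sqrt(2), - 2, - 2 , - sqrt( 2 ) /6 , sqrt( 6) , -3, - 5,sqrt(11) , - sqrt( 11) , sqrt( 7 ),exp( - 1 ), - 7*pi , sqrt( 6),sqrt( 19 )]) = [ - 7*pi,-6, - 5, - sqrt ( 11),-3, - 3,  -  2 , - 2, - 5/12 , - sqrt (2) /6 , exp(-1), sqrt( 6),sqrt( 6 ),sqrt(7), sqrt(11), 3*sqrt( 2 ),  sqrt( 19)]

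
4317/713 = 6+39/713 = 6.05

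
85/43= 85/43= 1.98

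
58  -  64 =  - 6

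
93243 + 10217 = 103460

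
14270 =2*7135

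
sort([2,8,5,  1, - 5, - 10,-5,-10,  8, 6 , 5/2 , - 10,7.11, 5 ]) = [ - 10,-10  , -10,-5, - 5,1 , 2,5/2,  5, 5  ,  6, 7.11, 8,8]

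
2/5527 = 2/5527  =  0.00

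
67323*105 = 7068915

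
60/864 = 5/72 = 0.07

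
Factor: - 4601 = -43^1 * 107^1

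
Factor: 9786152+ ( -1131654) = 8654498 = 2^1*173^1*25013^1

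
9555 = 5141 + 4414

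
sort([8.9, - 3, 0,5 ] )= [-3, 0, 5,8.9]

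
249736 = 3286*76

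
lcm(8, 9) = 72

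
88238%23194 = 18656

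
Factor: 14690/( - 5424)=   -  65/24 = - 2^(  -  3 )*3^( - 1 )*5^1*13^1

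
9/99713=9/99713 = 0.00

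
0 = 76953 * 0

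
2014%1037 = 977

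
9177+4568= 13745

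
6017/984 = 6017/984  =  6.11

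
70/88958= 35/44479 =0.00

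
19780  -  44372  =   - 24592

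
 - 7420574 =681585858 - 689006432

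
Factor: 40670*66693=2712404310 = 2^1*3^1*5^1*7^2*11^1 * 43^1*47^1*83^1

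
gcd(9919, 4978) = 1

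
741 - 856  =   - 115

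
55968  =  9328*6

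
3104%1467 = 170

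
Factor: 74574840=2^3*3^1 * 5^1*31^1*20047^1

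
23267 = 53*439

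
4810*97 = 466570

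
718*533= 382694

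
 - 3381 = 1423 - 4804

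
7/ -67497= - 1  +  67490/67497  =  -0.00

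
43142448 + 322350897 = 365493345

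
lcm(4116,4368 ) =214032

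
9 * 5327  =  47943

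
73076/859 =85 + 61/859 = 85.07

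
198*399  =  79002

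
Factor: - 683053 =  - 7^1 * 97579^1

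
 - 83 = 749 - 832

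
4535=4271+264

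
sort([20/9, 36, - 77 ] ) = [ - 77, 20/9, 36] 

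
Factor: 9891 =3^2* 7^1* 157^1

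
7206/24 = 300  +  1/4 = 300.25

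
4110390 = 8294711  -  4184321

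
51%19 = 13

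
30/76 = 15/38 = 0.39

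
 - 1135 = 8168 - 9303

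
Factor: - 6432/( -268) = 2^3*3^1 = 24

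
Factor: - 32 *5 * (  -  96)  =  2^10*3^1*5^1 =15360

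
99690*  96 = 9570240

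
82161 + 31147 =113308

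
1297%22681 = 1297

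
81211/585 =138 + 37/45 = 138.82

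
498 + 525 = 1023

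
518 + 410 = 928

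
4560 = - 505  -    -  5065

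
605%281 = 43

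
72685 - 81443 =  - 8758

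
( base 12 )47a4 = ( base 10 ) 8044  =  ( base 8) 17554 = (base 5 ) 224134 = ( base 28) a78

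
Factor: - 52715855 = - 5^1*73^1*144427^1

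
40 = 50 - 10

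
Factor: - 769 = -769^1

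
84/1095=28/365 = 0.08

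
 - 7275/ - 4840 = 1455/968 = 1.50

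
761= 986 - 225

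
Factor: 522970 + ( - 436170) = 86800 = 2^4*5^2*7^1*31^1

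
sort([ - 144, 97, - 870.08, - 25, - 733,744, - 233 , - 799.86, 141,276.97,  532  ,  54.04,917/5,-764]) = [  -  870.08, - 799.86,  -  764, - 733, - 233, - 144,-25,54.04,97,141, 917/5,276.97  ,  532, 744] 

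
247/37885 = 247/37885= 0.01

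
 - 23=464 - 487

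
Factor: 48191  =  11^1*13^1 * 337^1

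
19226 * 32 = 615232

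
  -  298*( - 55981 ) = 16682338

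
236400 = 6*39400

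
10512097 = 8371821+2140276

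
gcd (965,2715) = 5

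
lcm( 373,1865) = 1865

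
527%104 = 7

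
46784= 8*5848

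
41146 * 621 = 25551666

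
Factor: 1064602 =2^1 * 7^1*11^1*31^1*223^1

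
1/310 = 1/310=0.00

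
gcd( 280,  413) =7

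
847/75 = 11 + 22/75 = 11.29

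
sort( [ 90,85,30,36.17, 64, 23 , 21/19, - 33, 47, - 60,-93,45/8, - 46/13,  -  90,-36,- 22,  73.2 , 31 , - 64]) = [  -  93, - 90,-64, - 60, - 36 , - 33, - 22 , - 46/13, 21/19,45/8,  23, 30, 31, 36.17,47 , 64, 73.2, 85,90 ]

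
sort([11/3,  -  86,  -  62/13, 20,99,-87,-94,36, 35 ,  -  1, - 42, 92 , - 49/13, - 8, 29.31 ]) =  [-94,- 87, - 86, - 42,-8, - 62/13,-49/13,-1,11/3, 20, 29.31,35,36, 92, 99]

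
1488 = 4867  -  3379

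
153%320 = 153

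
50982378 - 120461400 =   -  69479022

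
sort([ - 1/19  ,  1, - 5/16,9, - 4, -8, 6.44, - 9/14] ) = [ -8, - 4,-9/14, - 5/16, - 1/19, 1, 6.44 , 9 ]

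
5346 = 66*81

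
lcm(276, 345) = 1380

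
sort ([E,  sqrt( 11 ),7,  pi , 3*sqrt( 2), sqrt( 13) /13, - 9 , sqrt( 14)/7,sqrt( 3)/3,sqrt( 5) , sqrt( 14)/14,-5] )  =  [ - 9, - 5,sqrt( 14 ) /14,sqrt(  13 )/13,sqrt(14) /7  ,  sqrt ( 3)/3,sqrt( 5 ),E,pi, sqrt(11 ),  3*sqrt(2),7]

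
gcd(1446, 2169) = 723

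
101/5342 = 101/5342 = 0.02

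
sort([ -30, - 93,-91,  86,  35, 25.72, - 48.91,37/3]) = [ -93, - 91, - 48.91 ,-30,  37/3,25.72, 35, 86]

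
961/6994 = 961/6994 = 0.14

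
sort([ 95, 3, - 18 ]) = [ - 18, 3,95 ]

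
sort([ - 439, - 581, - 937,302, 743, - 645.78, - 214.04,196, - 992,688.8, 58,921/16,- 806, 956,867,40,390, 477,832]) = [-992, - 937,-806, - 645.78, - 581,-439,-214.04,40,921/16, 58, 196, 302, 390 , 477,688.8, 743,832,  867,956 ]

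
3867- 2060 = 1807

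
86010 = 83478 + 2532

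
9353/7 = 1336 + 1/7 = 1336.14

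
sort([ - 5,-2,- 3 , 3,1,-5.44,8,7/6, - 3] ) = [-5.44, - 5, - 3,-3,-2, 1,7/6,3, 8] 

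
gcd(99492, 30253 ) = 1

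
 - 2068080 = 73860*( - 28)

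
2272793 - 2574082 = -301289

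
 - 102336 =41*( - 2496)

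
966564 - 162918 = 803646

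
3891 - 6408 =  - 2517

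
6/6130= 3/3065=0.00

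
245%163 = 82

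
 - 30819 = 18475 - 49294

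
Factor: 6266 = 2^1 * 13^1*241^1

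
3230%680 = 510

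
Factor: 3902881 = 3902881^1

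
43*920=39560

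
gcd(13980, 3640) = 20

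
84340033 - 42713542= 41626491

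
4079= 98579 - 94500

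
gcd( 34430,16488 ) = 2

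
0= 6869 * 0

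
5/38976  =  5/38976 =0.00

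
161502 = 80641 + 80861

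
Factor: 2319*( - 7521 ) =  -  17441199 = - 3^2*23^1*109^1 * 773^1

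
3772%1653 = 466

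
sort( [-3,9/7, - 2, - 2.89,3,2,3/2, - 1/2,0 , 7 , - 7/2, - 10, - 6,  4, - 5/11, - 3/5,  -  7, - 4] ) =[ - 10, - 7 , - 6, - 4, - 7/2,-3 , - 2.89,-2, - 3/5, - 1/2,-5/11,0,9/7,3/2,2, 3,4, 7 ]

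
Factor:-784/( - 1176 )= 2^1*3^( - 1) =2/3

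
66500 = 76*875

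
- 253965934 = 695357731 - 949323665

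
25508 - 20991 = 4517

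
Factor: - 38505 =-3^1*5^1*17^1*151^1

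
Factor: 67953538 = 2^1*19^1*701^1 * 2551^1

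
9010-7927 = 1083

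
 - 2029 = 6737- 8766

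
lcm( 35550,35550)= 35550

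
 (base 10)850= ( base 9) 1144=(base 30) sa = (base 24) 1ba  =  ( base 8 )1522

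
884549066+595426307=1479975373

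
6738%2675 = 1388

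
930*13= 12090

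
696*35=24360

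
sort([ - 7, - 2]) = [ - 7  , - 2]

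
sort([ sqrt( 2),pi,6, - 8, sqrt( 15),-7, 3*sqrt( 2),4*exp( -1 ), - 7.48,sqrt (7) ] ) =[ - 8, - 7.48, - 7,sqrt( 2), 4*exp(  -  1), sqrt( 7),pi,  sqrt(15), 3* sqrt( 2 ), 6]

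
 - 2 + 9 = 7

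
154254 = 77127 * 2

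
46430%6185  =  3135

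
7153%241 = 164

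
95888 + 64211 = 160099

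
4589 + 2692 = 7281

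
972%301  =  69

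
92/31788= 23/7947 = 0.00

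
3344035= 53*63095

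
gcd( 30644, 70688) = 188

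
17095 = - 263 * ( - 65 )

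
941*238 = 223958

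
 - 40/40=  - 1 = - 1.00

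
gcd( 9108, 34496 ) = 44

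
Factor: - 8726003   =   - 11^1*13^1*139^1*439^1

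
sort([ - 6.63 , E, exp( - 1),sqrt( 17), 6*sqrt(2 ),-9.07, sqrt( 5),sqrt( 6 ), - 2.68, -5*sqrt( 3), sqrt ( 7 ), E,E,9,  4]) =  [ - 9.07, - 5 * sqrt( 3 ),-6.63, - 2.68, exp( - 1),sqrt( 5)  ,  sqrt (6 ), sqrt(7),  E, E,E, 4, sqrt( 17) , 6 * sqrt( 2), 9 ] 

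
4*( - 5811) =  - 23244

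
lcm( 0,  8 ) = 0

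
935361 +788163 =1723524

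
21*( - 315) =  - 6615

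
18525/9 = 2058 + 1/3 = 2058.33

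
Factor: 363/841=3^1 * 11^2 * 29^( - 2)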